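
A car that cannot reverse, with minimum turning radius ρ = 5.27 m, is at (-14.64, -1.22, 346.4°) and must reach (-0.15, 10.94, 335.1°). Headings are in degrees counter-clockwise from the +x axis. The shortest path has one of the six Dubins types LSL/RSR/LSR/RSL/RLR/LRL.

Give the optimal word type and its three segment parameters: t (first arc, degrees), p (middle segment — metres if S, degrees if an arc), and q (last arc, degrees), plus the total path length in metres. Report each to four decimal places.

Let ψ = atan2(Δy, Δx) = atan2(12.16, 14.49) = 40.0034° be the start→goal bearing.
Normalize: d = |goal − start| / ρ = 18.916281/5.27 = 3.589427, α = (θ_start − ψ) mod 360° = 306.3966° = 5.347630 rad, β = (θ_goal − ψ) mod 360° = 295.0966° = 5.150408 rad.
Common terms: sin α = -0.804929, cos α = 0.593372, sin β = -0.905594, cos β = 0.424146, cos(α−β) = 0.980615, d² = 12.883988. Work in radians in the unit-radius frame; every candidate has L = ρ·(t + p + q).
LSL: p² = 2 + d² − 2cos(α−β) + 2d(sin α − sin β) = 13.645418; p = √p² = 3.693971; φ = atan2(cos β − cos α, d + sin α − sin β) = -0.045827 rad; t = (φ − α) mod 2π = 0.889728 rad, q = (β − φ) mod 2π = 5.196235 rad → L = 5.27·(0.889728 + 3.693971 + 5.196235) = 5.27·9.779934 = 51.540250 m
RSR: p² = 2 + d² − 2cos(α−β) + 2d(sin β − sin α) = 12.200098; p = √p² = 3.492864; φ = atan2(cos α − cos β, d − sin α + sin β) = 0.048468 rad; t = (α − φ) mod 2π = 5.299162 rad, q = (φ − β) mod 2π = 1.181245 rad → L = 5.27·(5.299162 + 3.492864 + 1.181245) = 5.27·9.973271 = 52.559140 m
LSR: p² = d² − 2 + 2cos(α−β) + 2d(sin α + sin β) = 0.565627; p = √p² = 0.752082; φ = atan2(−cos α − cos β, d + sin α + sin β) − atan2(−2, p) = 0.714782 rad; t = (φ − α) mod 2π = 1.650337 rad, q = (φ − β) mod 2π = 1.847559 rad → L = 5.27·(1.650337 + 0.752082 + 1.847559) = 5.27·4.249978 = 22.397385 m
RSL: p² = d² − 2 + 2cos(α−β) − 2d(sin α + sin β) = 25.124807; p = √p² = 5.012465; φ = atan2(cos α + cos β, d − sin α − sin β) − atan2(2, p) = -0.189970 rad; t = (α − φ) mod 2π = 5.537600 rad, q = (β − φ) mod 2π = 5.340378 rad → L = 5.27·(5.537600 + 5.012465 + 5.340378) = 5.27·15.890444 = 83.742638 m
RLR: c = (6 − d² + 2cos(α−β) + 2d(sin α − sin β))/8 = -0.525012; p = 2π − arccos c = 4.159659 rad; φ = atan2(cos α − cos β, d − sin α + sin β) = 0.048468 rad; t = (α − φ + p/2) mod 2π = 1.095807 rad, q = (α − β − t + p) mod 2π = 3.261075 rad → L = 5.27·(1.095807 + 4.159659 + 3.261075) = 5.27·8.516541 = 44.882171 m
LRL: c = (6 − d² + 2cos(α−β) − 2d(sin α − sin β))/8 = -0.705677; p = 2π − arccos c = 3.929010 rad; φ = atan2(cos β − cos α, d + sin α − sin β) = -0.045827 rad; t = (φ − α + p/2) mod 2π = 2.854233 rad, q = (β − α − t + p) mod 2π = 0.877555 rad → L = 5.27·(2.854233 + 3.929010 + 0.877555) = 5.27·7.660799 = 40.372408 m
Shortest: LSR with L = 22.397385 m ≈ 22.3974 m
Convert LSR to answer units (arcs ×180/π): t = 1.650337·180/π = 94.5573°, p = ρ·p = 5.27·0.752082 = 3.9635 m, q = 1.847559·180/π = 105.8573°, L = 22.3974 m.

LSR: t = 94.5573°, p = 3.9635 m, q = 105.8573°, L = 22.3974 m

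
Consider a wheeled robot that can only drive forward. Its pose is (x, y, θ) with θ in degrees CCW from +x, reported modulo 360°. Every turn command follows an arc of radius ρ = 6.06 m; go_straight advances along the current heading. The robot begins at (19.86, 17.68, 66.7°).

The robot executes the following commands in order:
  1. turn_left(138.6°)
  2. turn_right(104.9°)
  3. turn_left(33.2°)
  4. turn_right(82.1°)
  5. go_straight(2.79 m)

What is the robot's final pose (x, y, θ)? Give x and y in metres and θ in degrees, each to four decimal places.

(2.9649, 43.1607, 51.5000°)

set_pose: (x, y, θ) = (19.8600, 17.6800, 66.7000°), ρ = 6.06
turn_left(138.6°): centre at ρ to the left, rotate +138.6° → (11.7044, 25.5557, 205.3000°)
turn_right(104.9°): centre at ρ to the right, rotate −104.9° → (3.1542, 29.9405, 100.4000°)
turn_left(33.2°): centre at ρ to the left, rotate +33.2° → (1.5822, 33.0257, 133.6000°)
turn_right(82.1°): centre at ρ to the right, rotate −82.1° → (1.2281, 40.9772, 51.5000°)
go_straight(2.79): x += 2.79·cos θ, y += 2.79·sin θ → (2.9649, 43.1607, 51.5000°)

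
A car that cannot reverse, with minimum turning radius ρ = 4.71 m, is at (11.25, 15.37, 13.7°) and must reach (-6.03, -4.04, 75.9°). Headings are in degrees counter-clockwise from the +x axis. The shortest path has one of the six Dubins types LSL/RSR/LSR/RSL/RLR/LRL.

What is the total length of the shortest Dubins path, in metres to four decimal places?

45.6136 m

Let ψ = atan2(Δy, Δx) = atan2(-19.41, -17.28) = -131.6775° be the start→goal bearing.
Normalize: d = |goal − start| / ρ = 25.987430/4.71 = 5.517501, α = (θ_start − ψ) mod 360° = 145.3775° = 2.537316 rad, β = (θ_goal − ψ) mod 360° = 207.5775° = 3.622911 rad.
Common terms: sin α = 0.568167, cos α = -0.822913, sin β = -0.462948, cos β = -0.886386, cos(α−β) = 0.466387, d² = 30.442817. Work in radians in the unit-radius frame; every candidate has L = ρ·(t + p + q).
LSL: p² = 2 + d² − 2cos(α−β) + 2d(sin α − sin β) = 42.888399; p = √p² = 6.548923; φ = atan2(cos β − cos α, d + sin α − sin β) = -0.009692 rad; t = (φ − α) mod 2π = 3.736177 rad, q = (β − φ) mod 2π = 3.632603 rad → L = 4.71·(3.736177 + 6.548923 + 3.632603) = 4.71·13.917704 = 65.552384 m
RSR: p² = 2 + d² − 2cos(α−β) + 2d(sin β − sin α) = 20.131689; p = √p² = 4.486835; φ = atan2(cos α − cos β, d − sin α + sin β) = 0.014147 rad; t = (α − φ) mod 2π = 2.523169 rad, q = (φ − β) mod 2π = 2.674422 rad → L = 4.71·(2.523169 + 4.486835 + 2.674422) = 4.71·9.684426 = 45.613644 m
LSR: p² = d² − 2 + 2cos(α−β) + 2d(sin α + sin β) = 30.536688; p = √p² = 5.526001; φ = atan2(−cos α − cos β, d + sin α + sin β) − atan2(−2, p) = 0.642380 rad; t = (φ − α) mod 2π = 4.388250 rad, q = (φ − β) mod 2π = 3.302655 rad → L = 4.71·(4.388250 + 5.526001 + 3.302655) = 4.71·13.216906 = 62.251626 m
RSL: p² = d² − 2 + 2cos(α−β) − 2d(sin α + sin β) = 28.214493; p = √p² = 5.311732; φ = atan2(cos α + cos β, d − sin α − sin β) − atan2(2, p) = -0.666012 rad; t = (α − φ) mod 2π = 3.203328 rad, q = (β − φ) mod 2π = 4.288923 rad → L = 4.71·(3.203328 + 5.311732 + 4.288923) = 4.71·12.803982 = 60.306758 m
RLR: c = (6 − d² + 2cos(α−β) + 2d(sin α − sin β))/8 = -1.516461, |c| > 1 → infeasible
LRL: c = (6 − d² + 2cos(α−β) − 2d(sin α − sin β))/8 = -4.361050, |c| > 1 → infeasible
Shortest: RSR with L = 45.613644 m ≈ 45.6136 m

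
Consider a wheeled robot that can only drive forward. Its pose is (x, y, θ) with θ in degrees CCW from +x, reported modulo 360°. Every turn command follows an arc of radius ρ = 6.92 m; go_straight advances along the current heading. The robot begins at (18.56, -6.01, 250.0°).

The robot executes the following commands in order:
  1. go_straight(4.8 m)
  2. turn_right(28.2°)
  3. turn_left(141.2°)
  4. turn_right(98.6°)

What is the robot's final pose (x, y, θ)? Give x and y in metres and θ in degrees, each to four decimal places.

(27.2517, -32.9674, 264.4000°)

set_pose: (x, y, θ) = (18.5600, -6.0100, 250.0000°), ρ = 6.92
go_straight(4.8): x += 4.8·cos θ, y += 4.8·sin θ → (16.9183, -10.5205, 250.0000°)
turn_right(28.2°): centre at ρ to the right, rotate −28.2° → (15.0280, -13.3124, 221.8000°)
turn_left(141.2°): centre at ρ to the left, rotate +141.2° → (20.0026, -25.3816, 363.0000° ≡ 3.0000°)
turn_right(98.6°): centre at ρ to the right, rotate −98.6° → (27.2517, -32.9674, -95.6000° ≡ 264.4000°)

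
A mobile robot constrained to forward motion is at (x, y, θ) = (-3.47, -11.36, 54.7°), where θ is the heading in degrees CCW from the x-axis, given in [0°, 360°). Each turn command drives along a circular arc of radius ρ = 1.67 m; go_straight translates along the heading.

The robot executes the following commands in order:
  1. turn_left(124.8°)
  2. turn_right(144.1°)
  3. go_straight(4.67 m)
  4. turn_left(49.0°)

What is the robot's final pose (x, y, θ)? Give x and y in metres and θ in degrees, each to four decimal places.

set_pose: (x, y, θ) = (-3.4700, -11.3600, 54.7000°), ρ = 1.67
turn_left(124.8°): centre at ρ to the left, rotate +124.8° → (-4.8184, -8.7250, 179.5000°)
turn_right(144.1°): centre at ρ to the right, rotate −144.1° → (-5.7712, -5.6938, 35.4000°)
go_straight(4.67): x += 4.67·cos θ, y += 4.67·sin θ → (-1.9646, -2.9886, 35.4000°)
turn_left(49.0°): centre at ρ to the left, rotate +49.0° → (-1.2699, -1.7903, 84.4000°)

(-1.2699, -1.7903, 84.4000°)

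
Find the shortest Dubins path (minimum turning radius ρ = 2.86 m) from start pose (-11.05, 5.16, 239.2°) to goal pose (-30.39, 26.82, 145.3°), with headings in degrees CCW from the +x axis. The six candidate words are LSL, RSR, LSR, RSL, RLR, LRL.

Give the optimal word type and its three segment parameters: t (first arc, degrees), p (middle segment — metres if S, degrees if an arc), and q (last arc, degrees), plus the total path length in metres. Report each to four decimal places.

RSL: t = 116.0024°, p = 25.0674 m, q = 22.1024°, L = 31.9611 m

Let ψ = atan2(Δy, Δx) = atan2(21.66, -19.34) = 131.7614° be the start→goal bearing.
Normalize: d = |goal − start| / ρ = 29.037755/2.86 = 10.153061, α = (θ_start − ψ) mod 360° = 107.4386° = 1.875158 rad, β = (θ_goal − ψ) mod 360° = 13.5386° = 0.236294 rad.
Common terms: sin α = 0.954038, cos α = -0.299684, sin β = 0.234101, cos β = 0.972212, cos(α−β) = -0.068015, d² = 103.084650. Work in radians in the unit-radius frame; every candidate has L = ρ·(t + p + q).
LSL: p² = 2 + d² − 2cos(α−β) + 2d(sin α − sin β) = 119.839812; p = √p² = 10.947137; φ = atan2(cos β − cos α, d + sin α − sin β) = 0.116448 rad; t = (φ − α) mod 2π = 4.524475 rad, q = (β − φ) mod 2π = 0.119846 rad → L = 2.86·(4.524475 + 10.947137 + 0.119846) = 2.86·15.591458 = 44.591571 m
RSR: p² = 2 + d² − 2cos(α−β) + 2d(sin β − sin α) = 90.601548; p = √p² = 9.518485; φ = atan2(cos α − cos β, d − sin α + sin β) = -0.134025 rad; t = (α − φ) mod 2π = 2.009183 rad, q = (φ − β) mod 2π = 5.912867 rad → L = 2.86·(2.009183 + 9.518485 + 5.912867) = 2.86·17.440534 = 49.879927 m
LSR: p² = d² − 2 + 2cos(α−β) + 2d(sin α + sin β) = 125.075127; p = √p² = 11.183699; φ = atan2(−cos α − cos β, d + sin α + sin β) − atan2(−2, p) = 0.117731 rad; t = (φ − α) mod 2π = 4.525758 rad, q = (φ − β) mod 2π = 6.164622 rad → L = 2.86·(4.525758 + 11.183699 + 6.164622) = 2.86·21.874079 = 62.559867 m
RSL: p² = d² − 2 + 2cos(α−β) − 2d(sin α + sin β) = 76.822111; p = √p² = 8.764822; φ = atan2(cos α + cos β, d − sin α − sin β) − atan2(2, p) = -0.149466 rad; t = (α − φ) mod 2π = 2.024625 rad, q = (β − φ) mod 2π = 0.385760 rad → L = 2.86·(2.024625 + 8.764822 + 0.385760) = 2.86·11.175207 = 31.961093 m
RLR: c = (6 − d² + 2cos(α−β) + 2d(sin α − sin β))/8 = -10.325194, |c| > 1 → infeasible
LRL: c = (6 − d² + 2cos(α−β) − 2d(sin α − sin β))/8 = -13.979977, |c| > 1 → infeasible
Shortest: RSL with L = 31.961093 m ≈ 31.9611 m
Convert RSL to answer units (arcs ×180/π): t = 2.024625·180/π = 116.0024°, p = ρ·p = 2.86·8.764822 = 25.0674 m, q = 0.385760·180/π = 22.1024°, L = 31.9611 m.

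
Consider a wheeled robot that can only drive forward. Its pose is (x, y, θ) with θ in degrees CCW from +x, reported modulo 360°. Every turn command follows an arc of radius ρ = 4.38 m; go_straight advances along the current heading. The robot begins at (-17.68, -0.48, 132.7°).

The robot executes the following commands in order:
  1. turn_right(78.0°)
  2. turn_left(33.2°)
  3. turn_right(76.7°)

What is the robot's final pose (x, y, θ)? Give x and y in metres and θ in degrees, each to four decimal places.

(-13.7071, 11.5280, 11.2000°)

set_pose: (x, y, θ) = (-17.6800, -0.4800, 132.7000°), ρ = 4.38
turn_right(78.0°): centre at ρ to the right, rotate −78.0° → (-18.0358, 5.0214, 54.7000°)
turn_left(33.2°): centre at ρ to the left, rotate +33.2° → (-17.2334, 7.3919, 87.9000°)
turn_right(76.7°): centre at ρ to the right, rotate −76.7° → (-13.7071, 11.5280, 11.2000°)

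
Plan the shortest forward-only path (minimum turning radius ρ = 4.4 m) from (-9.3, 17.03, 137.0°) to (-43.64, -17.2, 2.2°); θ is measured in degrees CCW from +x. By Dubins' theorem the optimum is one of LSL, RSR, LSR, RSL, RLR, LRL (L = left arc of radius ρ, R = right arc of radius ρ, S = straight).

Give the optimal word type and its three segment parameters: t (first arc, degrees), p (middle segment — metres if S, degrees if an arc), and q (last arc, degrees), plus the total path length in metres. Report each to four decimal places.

LSL: t = 83.1882°, p = 41.2448 m, q = 142.0118°, L = 58.5389 m

Let ψ = atan2(Δy, Δx) = atan2(-34.23, -34.34) = -135.0919° be the start→goal bearing.
Normalize: d = |goal − start| / ρ = 48.486374/4.4 = 11.019631, α = (θ_start − ψ) mod 360° = 272.0919° = 4.748900 rad, β = (θ_goal − ψ) mod 360° = 137.2919° = 2.396196 rad.
Common terms: sin α = -0.999334, cos α = 0.036503, sin β = 0.678263, cos β = -0.734819, cos(α−β) = -0.704634, d² = 121.432257. Work in radians in the unit-radius frame; every candidate has L = ρ·(t + p + q).
LSL: p² = 2 + d² − 2cos(α−β) + 2d(sin α − sin β) = 87.868529; p = √p² = 9.373821; φ = atan2(cos β − cos α, d + sin α − sin β) = -0.082378 rad; t = (φ − α) mod 2π = 1.451908 rad, q = (β − φ) mod 2π = 2.478574 rad → L = 4.4·(1.451908 + 9.373821 + 2.478574) = 4.4·13.304303 = 58.538933 m
RSR: p² = 2 + d² − 2cos(α−β) + 2d(sin β − sin α) = 161.814523; p = √p² = 12.720634; φ = atan2(cos α − cos β, d − sin α + sin β) = 0.060673 rad; t = (α − φ) mod 2π = 4.688227 rad, q = (φ − β) mod 2π = 3.947662 rad → L = 4.4·(4.688227 + 12.720634 + 3.947662) = 4.4·21.356523 = 93.968701 m
LSR: p² = d² − 2 + 2cos(α−β) + 2d(sin α + sin β) = 110.946839; p = √p² = 10.533131; φ = atan2(−cos α − cos β, d + sin α + sin β) − atan2(−2, p) = 0.252823 rad; t = (φ − α) mod 2π = 1.787108 rad, q = (φ − β) mod 2π = 4.139812 rad → L = 4.4·(1.787108 + 10.533131 + 4.139812) = 4.4·16.460051 = 72.424225 m
RSL: p² = d² − 2 + 2cos(α−β) − 2d(sin α + sin β) = 125.099138; p = √p² = 11.184773; φ = atan2(cos α + cos β, d − sin α − sin β) − atan2(2, p) = -0.238443 rad; t = (α − φ) mod 2π = 4.987343 rad, q = (β − φ) mod 2π = 2.634639 rad → L = 4.4·(4.987343 + 11.184773 + 2.634639) = 4.4·18.806754 = 82.749718 m
RLR: c = (6 − d² + 2cos(α−β) + 2d(sin α − sin β))/8 = -19.226815, |c| > 1 → infeasible
LRL: c = (6 − d² + 2cos(α−β) − 2d(sin α − sin β))/8 = -9.983566, |c| > 1 → infeasible
Shortest: LSL with L = 58.538933 m ≈ 58.5389 m
Convert LSL to answer units (arcs ×180/π): t = 1.451908·180/π = 83.1882°, p = ρ·p = 4.4·9.373821 = 41.2448 m, q = 2.478574·180/π = 142.0118°, L = 58.5389 m.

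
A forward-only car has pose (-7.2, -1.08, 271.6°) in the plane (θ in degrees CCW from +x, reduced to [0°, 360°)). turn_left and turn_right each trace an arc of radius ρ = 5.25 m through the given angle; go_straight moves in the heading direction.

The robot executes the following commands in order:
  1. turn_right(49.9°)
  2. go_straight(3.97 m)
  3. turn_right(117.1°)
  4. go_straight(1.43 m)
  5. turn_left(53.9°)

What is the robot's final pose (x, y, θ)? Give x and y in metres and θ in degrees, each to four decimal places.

set_pose: (x, y, θ) = (-7.2000, -1.0800, 271.6000°), ρ = 5.25
turn_right(49.9°): centre at ρ to the right, rotate −49.9° → (-8.9555, -5.1464, 221.7000°)
go_straight(3.97): x += 3.97·cos θ, y += 3.97·sin θ → (-11.9196, -7.7874, 221.7000°)
turn_right(117.1°): centre at ρ to the right, rotate −117.1° → (-20.4926, -5.1909, 104.6000°)
go_straight(1.43): x += 1.43·cos θ, y += 1.43·sin θ → (-20.8530, -3.8071, 104.6000°)
turn_left(53.9°): centre at ρ to the left, rotate +53.9° → (-24.0094, -0.2458, 158.5000°)

(-24.0094, -0.2458, 158.5000°)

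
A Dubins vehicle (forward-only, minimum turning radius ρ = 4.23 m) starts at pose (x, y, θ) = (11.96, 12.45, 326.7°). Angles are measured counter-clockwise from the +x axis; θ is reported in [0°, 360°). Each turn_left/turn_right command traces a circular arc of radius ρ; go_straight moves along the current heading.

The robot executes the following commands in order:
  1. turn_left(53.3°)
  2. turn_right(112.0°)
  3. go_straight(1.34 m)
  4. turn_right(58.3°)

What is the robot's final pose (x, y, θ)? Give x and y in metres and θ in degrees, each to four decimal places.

(19.2249, 3.0222, 209.7000°)

set_pose: (x, y, θ) = (11.9600, 12.4500, 326.7000°), ρ = 4.23
turn_left(53.3°): centre at ρ to the left, rotate +53.3° → (15.7291, 12.0106, 380.0000° ≡ 20.0000°)
turn_right(112.0°): centre at ρ to the right, rotate −112.0° → (21.4033, 7.8880, -92.0000° ≡ 268.0000°)
go_straight(1.34): x += 1.34·cos θ, y += 1.34·sin θ → (21.3565, 6.5489, 268.0000°)
turn_right(58.3°): centre at ρ to the right, rotate −58.3° → (19.2249, 3.0222, 209.7000°)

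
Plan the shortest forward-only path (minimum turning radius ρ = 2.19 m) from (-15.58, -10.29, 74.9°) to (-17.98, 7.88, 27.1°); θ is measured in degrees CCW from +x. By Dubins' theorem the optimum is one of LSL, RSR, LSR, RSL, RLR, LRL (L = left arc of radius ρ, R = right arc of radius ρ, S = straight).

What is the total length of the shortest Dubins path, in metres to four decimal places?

Let ψ = atan2(Δy, Δx) = atan2(18.17, -2.40) = 97.5244° be the start→goal bearing.
Normalize: d = |goal − start| / ρ = 18.327818/2.19 = 8.368867, α = (θ_start − ψ) mod 360° = 337.3756° = 5.888315 rad, β = (θ_goal − ψ) mod 360° = 289.5756° = 5.054048 rad.
Common terms: sin α = -0.384689, cos α = 0.923046, sin β = -0.942200, cos β = 0.335050, cos(α−β) = 0.671721, d² = 70.037927. Work in radians in the unit-radius frame; every candidate has L = ρ·(t + p + q).
LSL: p² = 2 + d² − 2cos(α−β) + 2d(sin α − sin β) = 80.025968; p = √p² = 8.945723; φ = atan2(cos β − cos α, d + sin α − sin β) = -0.065777 rad; t = (φ − α) mod 2π = 0.329094 rad, q = (β − φ) mod 2π = 5.119824 rad → L = 2.19·(0.329094 + 8.945723 + 5.119824) = 2.19·14.394641 = 31.524265 m
RSR: p² = 2 + d² − 2cos(α−β) + 2d(sin β − sin α) = 61.363003; p = √p² = 7.833454; φ = atan2(cos α − cos β, d − sin α + sin β) = 0.075133 rad; t = (α − φ) mod 2π = 5.813182 rad, q = (φ − β) mod 2π = 1.304271 rad → L = 2.19·(5.813182 + 7.833454 + 1.304271) = 2.19·14.950907 = 32.742486 m
LSR: p² = d² − 2 + 2cos(α−β) + 2d(sin α + sin β) = 47.172258; p = √p² = 6.868206; φ = atan2(−cos α − cos β, d + sin α + sin β) − atan2(−2, p) = 0.106570 rad; t = (φ − α) mod 2π = 0.501440 rad, q = (φ − β) mod 2π = 1.335707 rad → L = 2.19·(0.501440 + 6.868206 + 1.335707) = 2.19·8.705353 = 19.064724 m
RSL: p² = d² − 2 + 2cos(α−β) − 2d(sin α + sin β) = 91.590478; p = √p² = 9.570291; φ = atan2(cos α + cos β, d − sin α − sin β) − atan2(2, p) = -0.076979 rad; t = (α − φ) mod 2π = 5.965294 rad, q = (β − φ) mod 2π = 5.131026 rad → L = 2.19·(5.965294 + 9.570291 + 5.131026) = 2.19·20.666611 = 45.259878 m
RLR: c = (6 − d² + 2cos(α−β) + 2d(sin α − sin β))/8 = -6.670375, |c| > 1 → infeasible
LRL: c = (6 − d² + 2cos(α−β) − 2d(sin α − sin β))/8 = -9.003246, |c| > 1 → infeasible
Shortest: LSR with L = 19.064724 m ≈ 19.0647 m

19.0647 m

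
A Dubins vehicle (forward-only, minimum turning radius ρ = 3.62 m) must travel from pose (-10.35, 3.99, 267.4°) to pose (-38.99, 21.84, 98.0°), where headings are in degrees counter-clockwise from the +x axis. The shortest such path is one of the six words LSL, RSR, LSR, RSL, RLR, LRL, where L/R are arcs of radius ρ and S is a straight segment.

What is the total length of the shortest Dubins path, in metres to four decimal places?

38.8185 m

Let ψ = atan2(Δy, Δx) = atan2(17.85, -28.64) = 148.0666° be the start→goal bearing.
Normalize: d = |goal − start| / ρ = 33.747179/3.62 = 9.322425, α = (θ_start − ψ) mod 360° = 119.3334° = 2.082761 rad, β = (θ_goal − ψ) mod 360° = 309.9334° = 5.409358 rad.
Common terms: sin α = 0.871784, cos α = -0.489891, sin β = -0.766791, cos β = 0.641897, cos(α−β) = -0.982935, d² = 86.907611. Work in radians in the unit-radius frame; every candidate has L = ρ·(t + p + q).
LSL: p² = 2 + d² − 2cos(α−β) + 2d(sin α − sin β) = 121.424468; p = √p² = 11.019277; φ = atan2(cos β − cos α, d + sin α − sin β) = 0.102891 rad; t = (φ − α) mod 2π = 4.303316 rad, q = (β − φ) mod 2π = 5.306467 rad → L = 3.62·(4.303316 + 11.019277 + 5.306467) = 3.62·20.629060 = 74.677197 m
RSR: p² = 2 + d² − 2cos(α−β) + 2d(sin β − sin α) = 60.322496; p = √p² = 7.766756; φ = atan2(cos α − cos β, d − sin α + sin β) = -0.146243 rad; t = (α − φ) mod 2π = 2.229003 rad, q = (φ − β) mod 2π = 0.727584 rad → L = 3.62·(2.229003 + 7.766756 + 0.727584) = 3.62·10.723344 = 38.818504 m
LSR: p² = d² − 2 + 2cos(α−β) + 2d(sin α + sin β) = 84.899314; p = √p² = 9.214082; φ = atan2(−cos α − cos β, d + sin α + sin β) − atan2(−2, p) = 0.197621 rad; t = (φ − α) mod 2π = 4.398046 rad, q = (φ − β) mod 2π = 1.071448 rad → L = 3.62·(4.398046 + 9.214082 + 1.071448) = 3.62·14.683576 = 53.154545 m
RSL: p² = d² − 2 + 2cos(α−β) − 2d(sin α + sin β) = 80.984167; p = √p² = 8.999120; φ = atan2(cos α + cos β, d − sin α − sin β) − atan2(2, p) = -0.202200 rad; t = (α − φ) mod 2π = 2.284961 rad, q = (β − φ) mod 2π = 5.611558 rad → L = 3.62·(2.284961 + 8.999120 + 5.611558) = 3.62·16.895639 = 61.162214 m
RLR: c = (6 − d² + 2cos(α−β) + 2d(sin α − sin β))/8 = -6.540312, |c| > 1 → infeasible
LRL: c = (6 − d² + 2cos(α−β) − 2d(sin α − sin β))/8 = -14.178058, |c| > 1 → infeasible
Shortest: RSR with L = 38.818504 m ≈ 38.8185 m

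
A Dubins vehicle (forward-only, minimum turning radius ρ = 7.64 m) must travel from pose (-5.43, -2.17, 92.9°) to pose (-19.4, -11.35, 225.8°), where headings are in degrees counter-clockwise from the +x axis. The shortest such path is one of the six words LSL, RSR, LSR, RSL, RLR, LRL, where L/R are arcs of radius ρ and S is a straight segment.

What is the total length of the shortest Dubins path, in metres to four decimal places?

Let ψ = atan2(Δy, Δx) = atan2(-9.18, -13.97) = -146.6902° be the start→goal bearing.
Normalize: d = |goal − start| / ρ = 16.716259/7.64 = 2.187992, α = (θ_start − ψ) mod 360° = 239.5902° = 4.181638 rad, β = (θ_goal − ψ) mod 360° = 12.4902° = 0.217995 rad.
Common terms: sin α = -0.862427, cos α = -0.506181, sin β = 0.216272, cos β = 0.976333, cos(α−β) = -0.680721, d² = 4.787309. Work in radians in the unit-radius frame; every candidate has L = ρ·(t + p + q).
LSL: p² = 2 + d² − 2cos(α−β) + 2d(sin α − sin β) = 3.428379; p = √p² = 1.851588; φ = atan2(cos β − cos α, d + sin α − sin β) = 0.928416 rad; t = (φ − α) mod 2π = 3.029963 rad, q = (β − φ) mod 2π = 5.572765 rad → L = 7.64·(3.029963 + 1.851588 + 5.572765) = 7.64·10.454316 = 79.870976 m
RSR: p² = 2 + d² − 2cos(α−β) + 2d(sin β − sin α) = 12.869122; p = √p² = 3.587356; φ = atan2(cos α − cos β, d − sin α + sin β) = -0.426032 rad; t = (α − φ) mod 2π = 4.607670 rad, q = (φ − β) mod 2π = 5.639158 rad → L = 7.64·(4.607670 + 3.587356 + 5.639158) = 7.64·13.834184 = 105.693165 m
LSR: p² = d² − 2 + 2cos(α−β) + 2d(sin α + sin β) = -1.401695 < 0 → infeasible
RSL: p² = d² − 2 + 2cos(α−β) − 2d(sin α + sin β) = 4.253429; p = √p² = 2.062384; φ = atan2(cos α + cos β, d − sin α − sin β) − atan2(2, p) = -0.605652 rad; t = (α − φ) mod 2π = 4.787289 rad, q = (β − φ) mod 2π = 0.823646 rad → L = 7.64·(4.787289 + 2.062384 + 0.823646) = 7.64·7.673320 = 58.624165 m
RLR: c = (6 − d² + 2cos(α−β) + 2d(sin α − sin β))/8 = -0.608640; p = 2π − arccos c = 4.058043 rad; φ = atan2(cos α − cos β, d − sin α + sin β) = -0.426032 rad; t = (α − φ + p/2) mod 2π = 0.353506 rad, q = (α − β − t + p) mod 2π = 1.384994 rad → L = 7.64·(0.353506 + 4.058043 + 1.384994) = 7.64·5.796544 = 44.285596 m
LRL: c = (6 − d² + 2cos(α−β) − 2d(sin α − sin β))/8 = 0.571453; p = 2π − arccos c = 5.320664 rad; φ = atan2(cos β − cos α, d + sin α − sin β) = 0.928416 rad; t = (φ − α + p/2) mod 2π = 5.690295 rad, q = (β − α − t + p) mod 2π = 1.949911 rad → L = 7.64·(5.690295 + 5.320664 + 1.949911) = 7.64·12.960870 = 99.021049 m
Shortest: RLR with L = 44.285596 m ≈ 44.2856 m

44.2856 m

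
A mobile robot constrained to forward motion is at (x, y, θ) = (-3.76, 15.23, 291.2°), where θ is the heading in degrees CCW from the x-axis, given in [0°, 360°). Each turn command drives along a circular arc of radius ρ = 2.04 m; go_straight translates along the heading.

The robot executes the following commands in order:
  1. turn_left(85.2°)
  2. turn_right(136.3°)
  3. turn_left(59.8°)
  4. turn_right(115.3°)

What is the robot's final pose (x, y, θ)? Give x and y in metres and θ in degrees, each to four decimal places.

set_pose: (x, y, θ) = (-3.7600, 15.2300, 291.2000°), ρ = 2.04
turn_left(85.2°): centre at ρ to the left, rotate +85.2° → (-1.2821, 14.0107, 376.4000° ≡ 16.4000°)
turn_right(136.3°): centre at ρ to the right, rotate −136.3° → (1.0624, 11.0368, -119.9000° ≡ 240.1000°)
turn_left(59.8°): centre at ρ to the left, rotate +59.8° → (1.0624, 9.0030, 299.9000°)
turn_right(115.3°): centre at ρ to the right, rotate −115.3° → (-0.5425, 5.9526, 184.6000°)

(-0.5425, 5.9526, 184.6000°)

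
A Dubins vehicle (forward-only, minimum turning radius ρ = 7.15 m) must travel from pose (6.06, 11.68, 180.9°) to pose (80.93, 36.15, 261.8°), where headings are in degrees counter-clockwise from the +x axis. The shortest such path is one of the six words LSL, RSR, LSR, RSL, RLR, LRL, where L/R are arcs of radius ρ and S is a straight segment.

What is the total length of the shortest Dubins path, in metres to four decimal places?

105.1678 m

Let ψ = atan2(Δy, Δx) = atan2(24.47, 74.87) = 18.0991° be the start→goal bearing.
Normalize: d = |goal − start| / ρ = 78.767365/7.15 = 11.016415, α = (θ_start − ψ) mod 360° = 162.8009° = 2.841412 rad, β = (θ_goal − ψ) mod 360° = 243.7009° = 4.253383 rad.
Common terms: sin α = 0.295693, cos α = -0.955283, sin β = -0.896493, cos β = -0.443057, cos(α−β) = 0.158158, d² = 121.361393. Work in radians in the unit-radius frame; every candidate has L = ρ·(t + p + q).
LSL: p² = 2 + d² − 2cos(α−β) + 2d(sin α − sin β) = 149.312319; p = √p² = 12.219342; φ = atan2(cos β − cos α, d + sin α − sin β) = 0.041932 rad; t = (φ − α) mod 2π = 3.483705 rad, q = (β − φ) mod 2π = 4.211451 rad → L = 7.15·(3.483705 + 12.219342 + 4.211451) = 7.15·19.914499 = 142.388665 m
RSR: p² = 2 + d² − 2cos(α−β) + 2d(sin β − sin α) = 96.777834; p = √p² = 9.837573; φ = atan2(cos α − cos β, d − sin α + sin β) = -0.052092 rad; t = (α − φ) mod 2π = 2.893503 rad, q = (φ − β) mod 2π = 1.977711 rad → L = 7.15·(2.893503 + 9.837573 + 1.977711) = 7.15·14.708787 = 105.167824 m
LSR: p² = d² − 2 + 2cos(α−β) + 2d(sin α + sin β) = 106.440382; p = √p² = 10.316995; φ = atan2(−cos α − cos β, d + sin α + sin β) − atan2(−2, p) = 0.324936 rad; t = (φ − α) mod 2π = 3.766710 rad, q = (φ − β) mod 2π = 2.354738 rad → L = 7.15·(3.766710 + 10.316995 + 2.354738) = 7.15·16.438443 = 117.534869 m
RSL: p² = d² − 2 + 2cos(α−β) − 2d(sin α + sin β) = 132.915035; p = √p² = 11.528878; φ = atan2(cos α + cos β, d − sin α − sin β) − atan2(2, p) = -0.291560 rad; t = (α − φ) mod 2π = 3.132971 rad, q = (β − φ) mod 2π = 4.544943 rad → L = 7.15·(3.132971 + 11.528878 + 4.544943) = 7.15·19.206792 = 137.328562 m
RLR: c = (6 − d² + 2cos(α−β) + 2d(sin α − sin β))/8 = -11.097229, |c| > 1 → infeasible
LRL: c = (6 − d² + 2cos(α−β) − 2d(sin α − sin β))/8 = -17.664040, |c| > 1 → infeasible
Shortest: RSR with L = 105.167824 m ≈ 105.1678 m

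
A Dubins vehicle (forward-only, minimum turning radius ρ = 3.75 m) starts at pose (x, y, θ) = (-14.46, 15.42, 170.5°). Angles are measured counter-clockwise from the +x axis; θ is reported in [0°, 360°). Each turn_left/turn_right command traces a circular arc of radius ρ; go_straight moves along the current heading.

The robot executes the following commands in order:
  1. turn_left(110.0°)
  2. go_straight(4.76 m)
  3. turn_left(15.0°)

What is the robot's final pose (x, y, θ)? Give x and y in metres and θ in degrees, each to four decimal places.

(-17.5962, 5.4267, 295.5000°)

set_pose: (x, y, θ) = (-14.4600, 15.4200, 170.5000°), ρ = 3.75
turn_left(110.0°): centre at ρ to the left, rotate +110.0° → (-18.7661, 11.0380, 280.5000°)
go_straight(4.76): x += 4.76·cos θ, y += 4.76·sin θ → (-17.8987, 6.3578, 280.5000°)
turn_left(15.0°): centre at ρ to the left, rotate +15.0° → (-17.5962, 5.4267, 295.5000°)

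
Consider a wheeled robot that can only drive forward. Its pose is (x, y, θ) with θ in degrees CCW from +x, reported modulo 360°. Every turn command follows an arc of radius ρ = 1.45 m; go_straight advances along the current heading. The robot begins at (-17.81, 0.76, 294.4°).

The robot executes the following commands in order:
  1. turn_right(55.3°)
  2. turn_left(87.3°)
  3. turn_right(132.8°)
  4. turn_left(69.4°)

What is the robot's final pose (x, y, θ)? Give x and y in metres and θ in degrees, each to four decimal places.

set_pose: (x, y, θ) = (-17.8100, 0.7600, 294.4000°), ρ = 1.45
turn_right(55.3°): centre at ρ to the right, rotate −55.3° → (-17.8863, -0.5836, 239.1000°)
turn_left(87.3°): centre at ρ to the left, rotate +87.3° → (-17.4445, -2.5360, 326.4000°)
turn_right(132.8°): centre at ρ to the right, rotate −132.8° → (-17.9060, -5.1531, 193.6000°)
turn_left(69.4°): centre at ρ to the left, rotate +69.4° → (-19.0042, -6.3857, 263.0000°)

(-19.0042, -6.3857, 263.0000°)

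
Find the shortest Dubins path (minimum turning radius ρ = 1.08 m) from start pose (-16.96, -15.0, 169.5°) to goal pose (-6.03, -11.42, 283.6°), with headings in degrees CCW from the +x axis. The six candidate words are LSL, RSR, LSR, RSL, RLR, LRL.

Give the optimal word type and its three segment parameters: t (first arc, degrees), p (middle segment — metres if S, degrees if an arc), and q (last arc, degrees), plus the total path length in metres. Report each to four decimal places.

RSR: t = 156.3399°, p = 9.9446 m, q = 89.5601°, L = 14.5797 m

Let ψ = atan2(Δy, Δx) = atan2(3.58, 10.93) = 18.1356° be the start→goal bearing.
Normalize: d = |goal − start| / ρ = 11.501361/1.08 = 10.649408, α = (θ_start − ψ) mod 360° = 151.3644° = 2.641807 rad, β = (θ_goal − ψ) mod 360° = 265.4644° = 4.633227 rad.
Common terms: sin α = 0.479238, cos α = -0.877685, sin β = -0.996868, cos β = -0.079079, cos(α−β) = -0.408330, d² = 113.409894. Work in radians in the unit-radius frame; every candidate has L = ρ·(t + p + q).
LSL: p² = 2 + d² − 2cos(α−β) + 2d(sin α − sin β) = 147.665868; p = √p² = 12.151785; φ = atan2(cos β − cos α, d + sin α − sin β) = 0.065767 rad; t = (φ − α) mod 2π = 3.707145 rad, q = (β − φ) mod 2π = 4.567461 rad → L = 1.08·(3.707145 + 12.151785 + 4.567461) = 1.08·20.426391 = 22.060502 m
RSR: p² = 2 + d² − 2cos(α−β) + 2d(sin β − sin α) = 84.787241; p = √p² = 9.207999; φ = atan2(cos α − cos β, d − sin α + sin β) = -0.086839 rad; t = (α − φ) mod 2π = 2.728645 rad, q = (φ − β) mod 2π = 1.563119 rad → L = 1.08·(2.728645 + 9.207999 + 1.563119) = 1.08·13.499763 = 14.579744 m
LSR: p² = d² − 2 + 2cos(α−β) + 2d(sin α + sin β) = 99.568315; p = √p² = 9.978392; φ = atan2(−cos α − cos β, d + sin α + sin β) − atan2(−2, p) = 0.291965 rad; t = (φ − α) mod 2π = 3.933344 rad, q = (φ − β) mod 2π = 1.941923 rad → L = 1.08·(3.933344 + 9.978392 + 1.941923) = 1.08·15.853659 = 17.121951 m
RSL: p² = d² − 2 + 2cos(α−β) − 2d(sin α + sin β) = 121.618151; p = √p² = 11.028062; φ = atan2(cos α + cos β, d − sin α − sin β) − atan2(2, p) = -0.264874 rad; t = (α − φ) mod 2π = 2.906681 rad, q = (β − φ) mod 2π = 4.898102 rad → L = 1.08·(2.906681 + 11.028062 + 4.898102) = 1.08·18.832845 = 20.339472 m
RLR: c = (6 − d² + 2cos(α−β) + 2d(sin α − sin β))/8 = -9.598405, |c| > 1 → infeasible
LRL: c = (6 − d² + 2cos(α−β) − 2d(sin α − sin β))/8 = -17.458234, |c| > 1 → infeasible
Shortest: RSR with L = 14.579744 m ≈ 14.5797 m
Convert RSR to answer units (arcs ×180/π): t = 2.728645·180/π = 156.3399°, p = ρ·p = 1.08·9.207999 = 9.9446 m, q = 1.563119·180/π = 89.5601°, L = 14.5797 m.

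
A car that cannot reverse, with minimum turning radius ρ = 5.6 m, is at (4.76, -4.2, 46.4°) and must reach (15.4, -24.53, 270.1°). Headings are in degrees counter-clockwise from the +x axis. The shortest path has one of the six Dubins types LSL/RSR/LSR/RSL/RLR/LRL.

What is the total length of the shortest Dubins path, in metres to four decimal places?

29.8290 m

Let ψ = atan2(Δy, Δx) = atan2(-20.33, 10.64) = -62.3740° be the start→goal bearing.
Normalize: d = |goal − start| / ρ = 22.945991/5.6 = 4.097498, α = (θ_start − ψ) mod 360° = 108.7740° = 1.898465 rad, β = (θ_goal − ψ) mod 360° = 332.4740° = 5.802767 rad.
Common terms: sin α = 0.946795, cos α = -0.321837, sin β = -0.462151, cos β = 0.886802, cos(α−β) = -0.722967, d² = 16.789493. Work in radians in the unit-radius frame; every candidate has L = ρ·(t + p + q).
LSL: p² = 2 + d² − 2cos(α−β) + 2d(sin α − sin β) = 31.781733; p = √p² = 5.637529; φ = atan2(cos β − cos α, d + sin α − sin β) = 0.216069 rad; t = (φ − α) mod 2π = 4.600789 rad, q = (β − φ) mod 2π = 5.586698 rad → L = 5.6·(4.600789 + 5.637529 + 5.586698) = 5.6·15.825016 = 88.620088 m
RSR: p² = 2 + d² − 2cos(α−β) + 2d(sin β − sin α) = 8.689122; p = √p² = 2.947732; φ = atan2(cos α − cos β, d − sin α + sin β) = -0.422479 rad; t = (α − φ) mod 2π = 2.320945 rad, q = (φ − β) mod 2π = 0.057939 rad → L = 5.6·(2.320945 + 2.947732 + 0.057939) = 5.6·5.326615 = 29.829046 m
LSR: p² = d² − 2 + 2cos(α−β) + 2d(sin α + sin β) = 17.315220; p = √p² = 4.161156; φ = atan2(−cos α − cos β, d + sin α + sin β) − atan2(−2, p) = 0.325359 rad; t = (φ − α) mod 2π = 4.710079 rad, q = (φ − β) mod 2π = 0.805777 rad → L = 5.6·(4.710079 + 4.161156 + 0.805777) = 5.6·9.677012 = 54.191268 m
RSL: p² = d² − 2 + 2cos(α−β) − 2d(sin α + sin β) = 9.371897; p = √p² = 3.061355; φ = atan2(cos α + cos β, d − sin α − sin β) − atan2(2, p) = -0.423575 rad; t = (α − φ) mod 2π = 2.322040 rad, q = (β − φ) mod 2π = 6.226342 rad → L = 5.6·(2.322040 + 3.061355 + 6.226342) = 5.6·11.609738 = 65.014531 m
RLR: c = (6 − d² + 2cos(α−β) + 2d(sin α − sin β))/8 = -0.086140; p = 2π − arccos c = 4.626142 rad; φ = atan2(cos α − cos β, d − sin α + sin β) = -0.422479 rad; t = (α − φ + p/2) mod 2π = 4.634015 rad, q = (α − β − t + p) mod 2π = 2.371010 rad → L = 5.6·(4.634015 + 4.626142 + 2.371010) = 5.6·11.631167 = 65.134538 m
LRL: c = (6 − d² + 2cos(α−β) − 2d(sin α − sin β))/8 = -2.972717, |c| > 1 → infeasible
Shortest: RSR with L = 29.829046 m ≈ 29.8290 m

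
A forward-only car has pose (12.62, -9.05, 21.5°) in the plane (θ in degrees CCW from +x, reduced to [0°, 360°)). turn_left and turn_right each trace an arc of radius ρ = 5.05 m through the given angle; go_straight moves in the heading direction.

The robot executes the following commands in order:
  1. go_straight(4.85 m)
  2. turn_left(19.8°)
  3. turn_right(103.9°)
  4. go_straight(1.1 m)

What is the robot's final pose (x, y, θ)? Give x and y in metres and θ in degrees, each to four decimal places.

(26.9374, -8.8142, 297.4000°)

set_pose: (x, y, θ) = (12.6200, -9.0500, 21.5000°), ρ = 5.05
go_straight(4.85): x += 4.85·cos θ, y += 4.85·sin θ → (17.1325, -7.2725, 21.5000°)
turn_left(19.8°): centre at ρ to the left, rotate +19.8° → (18.6147, -6.3677, 41.3000°)
turn_right(103.9°): centre at ρ to the right, rotate −103.9° → (26.4312, -7.8376, -62.6000° ≡ 297.4000°)
go_straight(1.1): x += 1.1·cos θ, y += 1.1·sin θ → (26.9374, -8.8142, 297.4000°)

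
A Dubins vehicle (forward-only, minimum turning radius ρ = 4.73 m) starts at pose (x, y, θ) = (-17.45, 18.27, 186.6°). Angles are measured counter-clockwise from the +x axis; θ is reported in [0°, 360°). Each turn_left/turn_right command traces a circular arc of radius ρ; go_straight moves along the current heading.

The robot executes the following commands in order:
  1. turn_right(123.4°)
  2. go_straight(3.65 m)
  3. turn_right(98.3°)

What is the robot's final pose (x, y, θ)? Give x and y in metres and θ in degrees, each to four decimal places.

(-13.6282, 30.0964, 324.9000°)

set_pose: (x, y, θ) = (-17.4500, 18.2700, 186.6000°), ρ = 4.73
turn_right(123.4°): centre at ρ to the right, rotate −123.4° → (-22.2156, 25.1013, 63.2000°)
go_straight(3.65): x += 3.65·cos θ, y += 3.65·sin θ → (-20.5699, 28.3592, 63.2000°)
turn_right(98.3°): centre at ρ to the right, rotate −98.3° → (-13.6282, 30.0964, -35.1000° ≡ 324.9000°)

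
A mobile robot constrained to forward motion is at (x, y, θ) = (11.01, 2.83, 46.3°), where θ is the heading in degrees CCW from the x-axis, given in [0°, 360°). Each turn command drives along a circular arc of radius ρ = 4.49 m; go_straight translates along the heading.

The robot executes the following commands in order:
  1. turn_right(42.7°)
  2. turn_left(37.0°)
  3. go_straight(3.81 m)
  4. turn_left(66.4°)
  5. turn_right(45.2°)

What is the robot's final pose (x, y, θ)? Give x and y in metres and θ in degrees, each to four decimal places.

(21.2157, 15.9169, 61.8000°)

set_pose: (x, y, θ) = (11.0100, 2.8300, 46.3000°), ρ = 4.49
turn_right(42.7°): centre at ρ to the right, rotate −42.7° → (13.9742, 4.2091, 3.6000°)
turn_left(37.0°): centre at ρ to the left, rotate +37.0° → (16.6142, 5.2811, 40.6000°)
go_straight(3.81): x += 3.81·cos θ, y += 3.81·sin θ → (19.5071, 7.7605, 40.6000°)
turn_left(66.4°): centre at ρ to the left, rotate +66.4° → (20.8789, 12.4824, 107.0000°)
turn_right(45.2°): centre at ρ to the right, rotate −45.2° → (21.2157, 15.9169, 61.8000°)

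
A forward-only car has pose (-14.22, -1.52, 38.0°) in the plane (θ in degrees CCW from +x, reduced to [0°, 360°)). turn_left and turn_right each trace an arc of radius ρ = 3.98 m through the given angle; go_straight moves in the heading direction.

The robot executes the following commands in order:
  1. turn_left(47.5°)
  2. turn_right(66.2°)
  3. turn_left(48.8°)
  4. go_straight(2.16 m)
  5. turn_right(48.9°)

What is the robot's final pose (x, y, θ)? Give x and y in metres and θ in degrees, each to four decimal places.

set_pose: (x, y, θ) = (-14.2200, -1.5200, 38.0000°), ρ = 3.98
turn_left(47.5°): centre at ρ to the left, rotate +47.5° → (-12.7026, 1.3040, 85.5000°)
turn_right(66.2°): centre at ρ to the right, rotate −66.2° → (-10.0503, 4.7481, 19.3000°)
turn_left(48.8°): centre at ρ to the left, rotate +48.8° → (-7.6730, 7.0199, 68.1000°)
go_straight(2.16): x += 2.16·cos θ, y += 2.16·sin θ → (-6.8673, 9.0240, 68.1000°)
turn_right(48.9°): centre at ρ to the right, rotate −48.9° → (-4.4834, 11.2982, 19.2000°)

(-4.4834, 11.2982, 19.2000°)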